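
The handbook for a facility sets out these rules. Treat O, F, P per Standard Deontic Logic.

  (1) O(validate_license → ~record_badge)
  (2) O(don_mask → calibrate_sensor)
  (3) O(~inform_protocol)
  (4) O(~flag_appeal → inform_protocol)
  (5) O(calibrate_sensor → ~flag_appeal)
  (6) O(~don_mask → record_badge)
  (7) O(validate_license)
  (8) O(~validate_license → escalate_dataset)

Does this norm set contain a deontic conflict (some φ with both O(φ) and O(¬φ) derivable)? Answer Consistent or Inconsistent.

Inconsistent

Premise 7 states O(validate_license) outright.
From O(validate_license) and premise 1, O(validate_license → ~record_badge), we obtain O(~record_badge).
Premise 6 is O(~don_mask → record_badge); contrapositively O(~record_badge → don_mask). Since O(~record_badge) holds, K gives O(don_mask).
From O(don_mask) and premise 2, O(don_mask → calibrate_sensor), we obtain O(calibrate_sensor).
Applying K to premise 5 (O(calibrate_sensor → ~flag_appeal)) and O(calibrate_sensor) yields O(~flag_appeal).
From O(~flag_appeal) and premise 4, O(~flag_appeal → inform_protocol), we obtain O(inform_protocol).
Yet premise 3 states O(~inform_protocol).
We now have both O(inform_protocol) and O(~inform_protocol) — inform_protocol is simultaneously obligatory and forbidden, violating the D-axiom.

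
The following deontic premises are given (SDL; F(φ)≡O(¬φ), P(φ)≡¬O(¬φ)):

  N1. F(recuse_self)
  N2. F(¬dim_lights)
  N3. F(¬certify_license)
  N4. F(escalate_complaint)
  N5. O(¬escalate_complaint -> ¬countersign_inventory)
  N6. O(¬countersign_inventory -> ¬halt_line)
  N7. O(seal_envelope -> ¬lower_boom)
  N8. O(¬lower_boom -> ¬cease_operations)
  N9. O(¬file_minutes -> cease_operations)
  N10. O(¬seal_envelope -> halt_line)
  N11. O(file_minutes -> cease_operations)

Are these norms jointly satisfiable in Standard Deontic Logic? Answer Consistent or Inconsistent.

Inconsistent

By case analysis on ¬file_minutes: premise 9 gives O(¬file_minutes -> cease_operations) and premise 11 gives O(file_minutes -> cease_operations), so O(cease_operations) either way.
Premise 8, O(¬lower_boom -> ¬cease_operations), contraposes to O(cease_operations -> lower_boom); with O(cease_operations) we get O(lower_boom).
Premise 7 is O(seal_envelope -> ¬lower_boom); contrapositively O(lower_boom -> ¬seal_envelope). Since O(lower_boom) holds, K gives O(¬seal_envelope).
From O(¬seal_envelope) and premise 10, O(¬seal_envelope -> halt_line), we obtain O(halt_line).
Premise 6, O(¬countersign_inventory -> ¬halt_line), contraposes to O(halt_line -> countersign_inventory); with O(halt_line) we get O(countersign_inventory).
The contrapositive of premise 5 (O(¬escalate_complaint -> ¬countersign_inventory)) is O(countersign_inventory -> escalate_complaint), and O(countersign_inventory) is already established, so O(escalate_complaint).
However, F(escalate_complaint) at premise 4 amounts to O(¬escalate_complaint).
We now have both O(escalate_complaint) and O(¬escalate_complaint) — escalate_complaint is simultaneously obligatory and forbidden, violating the D-axiom.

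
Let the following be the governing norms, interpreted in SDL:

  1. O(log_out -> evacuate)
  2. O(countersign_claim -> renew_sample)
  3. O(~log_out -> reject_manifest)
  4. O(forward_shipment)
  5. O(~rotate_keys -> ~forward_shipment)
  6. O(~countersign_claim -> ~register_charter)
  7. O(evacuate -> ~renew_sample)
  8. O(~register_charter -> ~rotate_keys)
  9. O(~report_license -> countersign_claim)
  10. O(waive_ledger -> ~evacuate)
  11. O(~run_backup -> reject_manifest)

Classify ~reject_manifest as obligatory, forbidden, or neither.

Forbidden

Premise 4 gives O(forward_shipment).
The contrapositive of premise 5 (O(~rotate_keys -> ~forward_shipment)) is O(forward_shipment -> rotate_keys), and O(forward_shipment) is already established, so O(rotate_keys).
The contrapositive of premise 8 (O(~register_charter -> ~rotate_keys)) is O(rotate_keys -> register_charter), and O(rotate_keys) is already established, so O(register_charter).
Premise 6 is O(~countersign_claim -> ~register_charter); contrapositively O(register_charter -> countersign_claim). Since O(register_charter) holds, K gives O(countersign_claim).
Applying K to premise 2 (O(countersign_claim -> renew_sample)) and O(countersign_claim) yields O(renew_sample).
The contrapositive of premise 7 (O(evacuate -> ~renew_sample)) is O(renew_sample -> ~evacuate), and O(renew_sample) is already established, so O(~evacuate).
The contrapositive of premise 1 (O(log_out -> evacuate)) is O(~evacuate -> ~log_out), and O(~evacuate) is already established, so O(~log_out).
With premise 3, O(~log_out -> reject_manifest), the K-axiom yields O(reject_manifest).
Premises 9, 10, 11 do not contribute to this derivation.
Thus O(reject_manifest), which is F(~reject_manifest): ~reject_manifest is forbidden.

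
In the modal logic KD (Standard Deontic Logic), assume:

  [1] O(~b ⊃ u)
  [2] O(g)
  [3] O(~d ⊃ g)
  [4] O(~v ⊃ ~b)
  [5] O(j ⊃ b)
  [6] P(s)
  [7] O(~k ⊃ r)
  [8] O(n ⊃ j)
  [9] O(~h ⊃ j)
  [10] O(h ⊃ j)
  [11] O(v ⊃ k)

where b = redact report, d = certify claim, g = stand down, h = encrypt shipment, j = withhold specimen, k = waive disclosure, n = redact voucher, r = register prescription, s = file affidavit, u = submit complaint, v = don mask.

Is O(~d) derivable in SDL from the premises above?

No

Premise 3 is O(~d ⊃ g); even if O(g) held, inferring O(~d) would be affirming the consequent — invalid.
No other premise forces O(~d). An ideal world satisfying every premise can still have ~d false, so O(~d) is not derivable.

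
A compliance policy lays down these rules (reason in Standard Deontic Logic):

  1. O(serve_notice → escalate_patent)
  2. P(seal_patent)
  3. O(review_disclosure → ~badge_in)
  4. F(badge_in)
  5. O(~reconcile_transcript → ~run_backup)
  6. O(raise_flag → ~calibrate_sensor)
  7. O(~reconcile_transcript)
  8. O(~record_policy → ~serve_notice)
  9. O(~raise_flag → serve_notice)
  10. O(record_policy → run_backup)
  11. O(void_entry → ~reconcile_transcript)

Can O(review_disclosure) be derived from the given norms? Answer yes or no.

Premise 3 is O(review_disclosure → ~badge_in); even if O(~badge_in) held, inferring O(review_disclosure) would be affirming the consequent — invalid.
No other premise forces O(review_disclosure). An ideal world satisfying every premise can still have review_disclosure false, so O(review_disclosure) is not derivable.

No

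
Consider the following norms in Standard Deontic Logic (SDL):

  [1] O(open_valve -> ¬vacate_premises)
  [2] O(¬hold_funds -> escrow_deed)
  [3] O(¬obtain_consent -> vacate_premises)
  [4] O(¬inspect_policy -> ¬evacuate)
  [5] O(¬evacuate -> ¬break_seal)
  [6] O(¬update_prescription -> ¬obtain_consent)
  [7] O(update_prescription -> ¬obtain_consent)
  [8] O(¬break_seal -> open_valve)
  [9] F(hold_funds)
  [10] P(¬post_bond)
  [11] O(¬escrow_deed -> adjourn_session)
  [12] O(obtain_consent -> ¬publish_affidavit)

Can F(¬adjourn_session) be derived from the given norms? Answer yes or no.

Premise 11 is O(¬escrow_deed -> adjourn_session), but O(¬escrow_deed) is not derivable from the premises, so it does not yield O(adjourn_session).
No other premise forces O(adjourn_session). An ideal world satisfying every premise can still have ¬adjourn_session true, so F(¬adjourn_session) is not derivable.

No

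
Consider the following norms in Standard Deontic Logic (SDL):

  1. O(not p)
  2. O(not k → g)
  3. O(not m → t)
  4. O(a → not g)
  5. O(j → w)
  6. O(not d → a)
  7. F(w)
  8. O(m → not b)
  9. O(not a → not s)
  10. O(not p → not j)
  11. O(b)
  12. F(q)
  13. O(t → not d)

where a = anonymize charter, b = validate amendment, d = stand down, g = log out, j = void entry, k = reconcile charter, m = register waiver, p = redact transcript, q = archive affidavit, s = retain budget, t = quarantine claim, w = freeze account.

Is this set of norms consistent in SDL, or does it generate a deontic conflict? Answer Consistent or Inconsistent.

Premise 5 is O(j → w), but O(j) is not derivable from the premises, so it does not yield O(w).
So O(w) is not derivable, and the apparent clash with O(not w) does not arise.
A world satisfying every obligation exists (e.g. a=true, b=true, d=false, g=false, j=false, k=true, m=false, p=false, q=false, s=false, t=true, w=false); no atom is both obligatory and forbidden, so the set is consistent.

Consistent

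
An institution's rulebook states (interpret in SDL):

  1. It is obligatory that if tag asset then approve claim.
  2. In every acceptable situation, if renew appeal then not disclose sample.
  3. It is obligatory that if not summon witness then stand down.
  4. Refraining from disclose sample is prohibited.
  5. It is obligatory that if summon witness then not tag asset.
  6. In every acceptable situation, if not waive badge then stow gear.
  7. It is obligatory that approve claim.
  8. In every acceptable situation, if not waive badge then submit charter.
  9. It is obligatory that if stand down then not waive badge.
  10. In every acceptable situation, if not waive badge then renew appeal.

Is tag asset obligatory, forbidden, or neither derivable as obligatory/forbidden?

Forbidden

Premise 4 is F(¬disclose_sample), i.e. O(disclose_sample).
Premise 2 is O(renew_appeal → ¬disclose_sample); contrapositively O(disclose_sample → ¬renew_appeal). Since O(disclose_sample) holds, K gives O(¬renew_appeal).
Premise 10 is O(¬waive_badge → renew_appeal); contrapositively O(¬renew_appeal → waive_badge). Since O(¬renew_appeal) holds, K gives O(waive_badge).
Premise 9 is O(stand_down → ¬waive_badge); contrapositively O(waive_badge → ¬stand_down). Since O(waive_badge) holds, K gives O(¬stand_down).
Premise 3 is O(¬summon_witness → stand_down); contrapositively O(¬stand_down → summon_witness). Since O(¬stand_down) holds, K gives O(summon_witness).
Applying K to premise 5 (O(summon_witness → ¬tag_asset)) and O(summon_witness) yields O(¬tag_asset).
Premises 1, 6, 7, 8 do not contribute to this derivation.
Thus O(¬tag_asset), which is F(tag_asset): tag_asset is forbidden.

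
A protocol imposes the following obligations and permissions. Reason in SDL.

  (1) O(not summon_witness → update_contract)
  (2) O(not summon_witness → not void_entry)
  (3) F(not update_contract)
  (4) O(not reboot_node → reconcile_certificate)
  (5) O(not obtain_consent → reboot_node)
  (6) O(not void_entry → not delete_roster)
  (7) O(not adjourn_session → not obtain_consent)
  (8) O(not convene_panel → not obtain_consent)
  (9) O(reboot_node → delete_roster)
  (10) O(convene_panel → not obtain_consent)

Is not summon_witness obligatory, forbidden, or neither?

Forbidden

By case analysis on convene_panel: premise 10 gives O(convene_panel → not obtain_consent) and premise 8 gives O(not convene_panel → not obtain_consent), so O(not obtain_consent) either way.
Applying K to premise 5 (O(not obtain_consent → reboot_node)) and O(not obtain_consent) yields O(reboot_node).
With premise 9, O(reboot_node → delete_roster), the K-axiom yields O(delete_roster).
The contrapositive of premise 6 (O(not void_entry → not delete_roster)) is O(delete_roster → void_entry), and O(delete_roster) is already established, so O(void_entry).
Premise 2, O(not summon_witness → not void_entry), contraposes to O(void_entry → summon_witness); with O(void_entry) we get O(summon_witness).
Premises 1, 3, 4, 7 do not contribute to this derivation.
Thus O(summon_witness), which is F(not summon_witness): not summon_witness is forbidden.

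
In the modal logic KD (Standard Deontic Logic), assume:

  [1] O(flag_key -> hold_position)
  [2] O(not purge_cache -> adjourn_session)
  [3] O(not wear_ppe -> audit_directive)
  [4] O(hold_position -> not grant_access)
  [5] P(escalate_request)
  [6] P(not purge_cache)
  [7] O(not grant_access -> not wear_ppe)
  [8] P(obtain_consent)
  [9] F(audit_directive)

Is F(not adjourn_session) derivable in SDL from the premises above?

Premise 2 is O(not purge_cache -> adjourn_session), but O(not purge_cache) is not derivable from the premises (the permission P(not purge_cache) asserts only not O(purge_cache), not O(not purge_cache)), so it does not yield O(adjourn_session).
No other premise forces O(adjourn_session). An ideal world satisfying every premise can still have not adjourn_session true, so F(not adjourn_session) is not derivable.

No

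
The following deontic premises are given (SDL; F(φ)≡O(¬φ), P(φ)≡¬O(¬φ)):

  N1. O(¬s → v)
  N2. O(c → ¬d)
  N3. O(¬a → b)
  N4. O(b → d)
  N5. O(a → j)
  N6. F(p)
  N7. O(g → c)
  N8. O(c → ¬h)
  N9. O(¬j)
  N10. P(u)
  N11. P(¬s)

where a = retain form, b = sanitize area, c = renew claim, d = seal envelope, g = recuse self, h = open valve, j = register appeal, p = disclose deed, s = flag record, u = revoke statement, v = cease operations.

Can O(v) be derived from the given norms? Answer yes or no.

Premise 1 is O(¬s → v), but O(¬s) is not derivable from the premises (the permission P(¬s) asserts only ¬O(s), not O(¬s)), so it does not yield O(v).
No other premise forces O(v). An ideal world satisfying every premise can still have v false, so O(v) is not derivable.

No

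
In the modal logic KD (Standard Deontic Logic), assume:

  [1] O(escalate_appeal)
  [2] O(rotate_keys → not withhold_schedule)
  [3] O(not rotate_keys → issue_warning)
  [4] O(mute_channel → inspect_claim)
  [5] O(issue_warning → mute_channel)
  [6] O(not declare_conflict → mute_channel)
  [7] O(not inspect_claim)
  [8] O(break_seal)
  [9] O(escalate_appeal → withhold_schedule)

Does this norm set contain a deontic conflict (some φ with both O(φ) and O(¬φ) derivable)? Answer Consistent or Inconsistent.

Premise 1 states O(escalate_appeal) outright.
From O(escalate_appeal) and premise 9, O(escalate_appeal → withhold_schedule), we obtain O(withhold_schedule).
Premise 2 is O(rotate_keys → not withhold_schedule); contrapositively O(withhold_schedule → not rotate_keys). Since O(withhold_schedule) holds, K gives O(not rotate_keys).
Premise 3 is O(not rotate_keys → issue_warning); since O(not rotate_keys), deontic closure gives O(issue_warning).
From O(issue_warning) and premise 5, O(issue_warning → mute_channel), we obtain O(mute_channel).
Premise 4 is O(mute_channel → inspect_claim); since O(mute_channel), deontic closure gives O(inspect_claim).
But premise 7 directly asserts O(not inspect_claim).
We now have both O(inspect_claim) and O(not inspect_claim) — inspect_claim is simultaneously obligatory and forbidden, violating the D-axiom.

Inconsistent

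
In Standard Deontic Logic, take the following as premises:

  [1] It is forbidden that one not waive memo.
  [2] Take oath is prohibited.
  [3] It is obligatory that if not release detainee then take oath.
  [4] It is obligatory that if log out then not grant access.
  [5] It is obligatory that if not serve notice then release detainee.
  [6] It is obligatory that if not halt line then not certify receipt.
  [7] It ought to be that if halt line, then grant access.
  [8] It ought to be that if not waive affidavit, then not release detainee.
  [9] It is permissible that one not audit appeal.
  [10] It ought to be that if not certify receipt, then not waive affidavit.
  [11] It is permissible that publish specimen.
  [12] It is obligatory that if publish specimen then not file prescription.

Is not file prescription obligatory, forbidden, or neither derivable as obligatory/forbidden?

Premise 12 is O(publish_specimen → ¬file_prescription), but O(publish_specimen) is not derivable from the premises (the permission P(publish_specimen) asserts only ¬O(¬publish_specimen), not O(publish_specimen)), so it does not yield O(¬file_prescription).
No premise or chain of K-axiom applications forces O(¬file_prescription), and none forces O(file_prescription). So ¬file_prescription is neither obligatory nor forbidden under these norms.

Neither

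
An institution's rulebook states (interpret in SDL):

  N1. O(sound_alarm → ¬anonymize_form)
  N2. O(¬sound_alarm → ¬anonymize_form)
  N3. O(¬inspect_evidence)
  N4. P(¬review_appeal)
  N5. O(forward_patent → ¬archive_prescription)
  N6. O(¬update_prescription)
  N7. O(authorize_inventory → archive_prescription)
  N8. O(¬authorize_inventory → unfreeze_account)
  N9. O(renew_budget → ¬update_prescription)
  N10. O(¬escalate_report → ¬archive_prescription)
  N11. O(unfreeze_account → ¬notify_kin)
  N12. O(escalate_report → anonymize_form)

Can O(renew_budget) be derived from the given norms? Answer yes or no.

Premise 9 is O(renew_budget → ¬update_prescription); even if O(¬update_prescription) held, inferring O(renew_budget) would be affirming the consequent — invalid.
No other premise forces O(renew_budget). An ideal world satisfying every premise can still have renew_budget false, so O(renew_budget) is not derivable.

No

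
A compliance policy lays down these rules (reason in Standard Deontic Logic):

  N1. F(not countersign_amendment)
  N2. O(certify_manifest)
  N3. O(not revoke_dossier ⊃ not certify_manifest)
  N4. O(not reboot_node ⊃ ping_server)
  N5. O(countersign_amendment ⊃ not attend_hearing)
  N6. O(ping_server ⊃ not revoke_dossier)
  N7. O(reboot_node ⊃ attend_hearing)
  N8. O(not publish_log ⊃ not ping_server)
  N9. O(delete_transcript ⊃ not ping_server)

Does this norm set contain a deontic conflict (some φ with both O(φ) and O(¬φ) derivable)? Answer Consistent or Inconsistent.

Inconsistent

Premise 2 gives O(certify_manifest).
Premise 3, O(not revoke_dossier ⊃ not certify_manifest), contraposes to O(certify_manifest ⊃ revoke_dossier); with O(certify_manifest) we get O(revoke_dossier).
Premise 6 is O(ping_server ⊃ not revoke_dossier); contrapositively O(revoke_dossier ⊃ not ping_server). Since O(revoke_dossier) holds, K gives O(not ping_server).
The contrapositive of premise 4 (O(not reboot_node ⊃ ping_server)) is O(not ping_server ⊃ reboot_node), and O(not ping_server) is already established, so O(reboot_node).
From O(reboot_node) and premise 7, O(reboot_node ⊃ attend_hearing), we obtain O(attend_hearing).
Premise 5 is O(countersign_amendment ⊃ not attend_hearing); contrapositively O(attend_hearing ⊃ not countersign_amendment). Since O(attend_hearing) holds, K gives O(not countersign_amendment).
Yet premise 1 is F(not countersign_amendment), i.e. O(countersign_amendment).
We now have both O(not countersign_amendment) and O(countersign_amendment) — countersign_amendment is simultaneously obligatory and forbidden, violating the D-axiom.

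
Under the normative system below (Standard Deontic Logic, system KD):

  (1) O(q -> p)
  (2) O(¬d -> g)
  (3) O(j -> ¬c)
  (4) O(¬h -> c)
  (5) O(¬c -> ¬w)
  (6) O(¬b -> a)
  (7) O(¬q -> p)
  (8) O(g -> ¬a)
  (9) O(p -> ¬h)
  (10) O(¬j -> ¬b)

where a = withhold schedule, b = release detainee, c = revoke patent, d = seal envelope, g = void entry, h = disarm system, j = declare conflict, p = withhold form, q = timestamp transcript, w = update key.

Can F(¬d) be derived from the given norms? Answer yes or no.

By case analysis on q: premise 1 gives O(q -> p) and premise 7 gives O(¬q -> p), so O(p) either way.
Premise 9 is O(p -> ¬h); since O(p), deontic closure gives O(¬h).
Premise 4 is O(¬h -> c); since O(¬h), deontic closure gives O(c).
Premise 3, O(j -> ¬c), contraposes to O(c -> ¬j); with O(c) we get O(¬j).
From O(¬j) and premise 10, O(¬j -> ¬b), we obtain O(¬b).
Premise 6 is O(¬b -> a); since O(¬b), deontic closure gives O(a).
The contrapositive of premise 8 (O(g -> ¬a)) is O(a -> ¬g), and O(a) is already established, so O(¬g).
Premise 2 is O(¬d -> g); contrapositively O(¬g -> d). Since O(¬g) holds, K gives O(d).
Premise 5 does not contribute to this derivation.
So O(d) holds, i.e. F(¬d). The claim follows.

Yes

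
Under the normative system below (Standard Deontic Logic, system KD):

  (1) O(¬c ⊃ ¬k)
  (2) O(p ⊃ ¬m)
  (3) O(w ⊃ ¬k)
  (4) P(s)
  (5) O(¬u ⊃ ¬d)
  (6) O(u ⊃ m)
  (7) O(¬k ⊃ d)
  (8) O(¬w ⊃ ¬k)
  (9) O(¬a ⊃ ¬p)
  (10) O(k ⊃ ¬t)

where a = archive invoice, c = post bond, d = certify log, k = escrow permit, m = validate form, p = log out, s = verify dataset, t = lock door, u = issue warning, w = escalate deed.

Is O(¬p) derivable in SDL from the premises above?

By case analysis on ¬w: premise 8 gives O(¬w ⊃ ¬k) and premise 3 gives O(w ⊃ ¬k), so O(¬k) either way.
Applying K to premise 7 (O(¬k ⊃ d)) and O(¬k) yields O(d).
The contrapositive of premise 5 (O(¬u ⊃ ¬d)) is O(d ⊃ u), and O(d) is already established, so O(u).
Applying K to premise 6 (O(u ⊃ m)) and O(u) yields O(m).
The contrapositive of premise 2 (O(p ⊃ ¬m)) is O(m ⊃ ¬p), and O(m) is already established, so O(¬p).
Premises 1, 4, 9, 10 do not contribute to this derivation.
So O(¬p) follows.

Yes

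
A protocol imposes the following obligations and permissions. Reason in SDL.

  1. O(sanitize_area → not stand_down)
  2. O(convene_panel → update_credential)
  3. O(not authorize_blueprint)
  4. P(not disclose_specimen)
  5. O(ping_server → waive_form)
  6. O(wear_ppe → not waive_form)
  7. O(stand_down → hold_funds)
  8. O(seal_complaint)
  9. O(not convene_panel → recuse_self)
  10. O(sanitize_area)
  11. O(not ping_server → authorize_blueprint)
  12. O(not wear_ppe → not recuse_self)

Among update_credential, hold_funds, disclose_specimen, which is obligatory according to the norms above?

Premise 3 gives O(not authorize_blueprint).
Premise 11 is O(not ping_server → authorize_blueprint); contrapositively O(not authorize_blueprint → ping_server). Since O(not authorize_blueprint) holds, K gives O(ping_server).
Applying K to premise 5 (O(ping_server → waive_form)) and O(ping_server) yields O(waive_form).
Premise 6, O(wear_ppe → not waive_form), contraposes to O(waive_form → not wear_ppe); with O(waive_form) we get O(not wear_ppe).
Premise 12 is O(not wear_ppe → not recuse_self); since O(not wear_ppe), deontic closure gives O(not recuse_self).
Premise 9, O(not convene_panel → recuse_self), contraposes to O(not recuse_self → convene_panel); with O(not recuse_self) we get O(convene_panel).
Applying K to premise 2 (O(convene_panel → update_credential)) and O(convene_panel) yields O(update_credential).
So O(update_credential) holds — update_credential is obligatory. None of the other listed options is made obligatory by any chain of premises.

update_credential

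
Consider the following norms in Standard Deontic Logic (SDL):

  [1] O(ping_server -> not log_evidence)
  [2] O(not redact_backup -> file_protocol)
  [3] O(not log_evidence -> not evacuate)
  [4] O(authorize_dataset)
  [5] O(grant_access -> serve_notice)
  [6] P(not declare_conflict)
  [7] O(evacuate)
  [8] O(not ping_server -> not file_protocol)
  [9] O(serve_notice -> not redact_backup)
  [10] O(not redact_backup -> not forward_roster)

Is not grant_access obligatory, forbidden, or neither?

Premise 7 states O(evacuate) outright.
Premise 3, O(not log_evidence -> not evacuate), contraposes to O(evacuate -> log_evidence); with O(evacuate) we get O(log_evidence).
The contrapositive of premise 1 (O(ping_server -> not log_evidence)) is O(log_evidence -> not ping_server), and O(log_evidence) is already established, so O(not ping_server).
Applying K to premise 8 (O(not ping_server -> not file_protocol)) and O(not ping_server) yields O(not file_protocol).
The contrapositive of premise 2 (O(not redact_backup -> file_protocol)) is O(not file_protocol -> redact_backup), and O(not file_protocol) is already established, so O(redact_backup).
Premise 9, O(serve_notice -> not redact_backup), contraposes to O(redact_backup -> not serve_notice); with O(redact_backup) we get O(not serve_notice).
The contrapositive of premise 5 (O(grant_access -> serve_notice)) is O(not serve_notice -> not grant_access), and O(not serve_notice) is already established, so O(not grant_access).
Premises 4, 6, 10 do not contribute to this derivation.
Hence not grant_access is obligatory.

Obligatory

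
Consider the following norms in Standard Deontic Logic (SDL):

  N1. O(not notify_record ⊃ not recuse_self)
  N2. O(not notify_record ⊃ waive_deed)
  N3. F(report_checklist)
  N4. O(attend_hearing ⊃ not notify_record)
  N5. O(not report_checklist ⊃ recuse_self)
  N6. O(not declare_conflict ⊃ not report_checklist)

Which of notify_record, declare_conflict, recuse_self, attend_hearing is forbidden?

Premise 3 is F(report_checklist), i.e. O(not report_checklist).
Premise 5 is O(not report_checklist ⊃ recuse_self); since O(not report_checklist), deontic closure gives O(recuse_self).
The contrapositive of premise 1 (O(not notify_record ⊃ not recuse_self)) is O(recuse_self ⊃ notify_record), and O(recuse_self) is already established, so O(notify_record).
The contrapositive of premise 4 (O(attend_hearing ⊃ not notify_record)) is O(notify_record ⊃ not attend_hearing), and O(notify_record) is already established, so O(not attend_hearing).
So O(not attend_hearing) holds, i.e. attend_hearing is forbidden. None of the other listed options is forbidden under the premises.

attend_hearing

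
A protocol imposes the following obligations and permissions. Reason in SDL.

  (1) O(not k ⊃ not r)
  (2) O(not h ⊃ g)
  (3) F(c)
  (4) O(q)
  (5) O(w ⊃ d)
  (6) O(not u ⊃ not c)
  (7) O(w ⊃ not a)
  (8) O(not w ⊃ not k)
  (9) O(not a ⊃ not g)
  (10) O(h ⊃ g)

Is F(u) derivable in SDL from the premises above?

No

Premise 6 is O(not u ⊃ not c); even if O(not c) held, inferring O(not u) would be affirming the consequent — invalid.
No other premise forces O(not u). An ideal world satisfying every premise can still have u true, so F(u) is not derivable.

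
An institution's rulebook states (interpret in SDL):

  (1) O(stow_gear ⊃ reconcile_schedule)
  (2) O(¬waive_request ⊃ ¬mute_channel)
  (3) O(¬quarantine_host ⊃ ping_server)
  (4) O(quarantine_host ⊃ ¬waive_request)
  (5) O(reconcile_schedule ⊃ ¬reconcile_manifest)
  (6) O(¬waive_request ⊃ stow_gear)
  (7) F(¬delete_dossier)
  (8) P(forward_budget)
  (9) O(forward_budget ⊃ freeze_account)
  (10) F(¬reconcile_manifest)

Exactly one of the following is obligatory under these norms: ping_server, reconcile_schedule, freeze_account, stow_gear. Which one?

F(¬reconcile_manifest) at premise 10 means O(reconcile_manifest).
Premise 5 is O(reconcile_schedule ⊃ ¬reconcile_manifest); contrapositively O(reconcile_manifest ⊃ ¬reconcile_schedule). Since O(reconcile_manifest) holds, K gives O(¬reconcile_schedule).
Premise 1, O(stow_gear ⊃ reconcile_schedule), contraposes to O(¬reconcile_schedule ⊃ ¬stow_gear); with O(¬reconcile_schedule) we get O(¬stow_gear).
The contrapositive of premise 6 (O(¬waive_request ⊃ stow_gear)) is O(¬stow_gear ⊃ waive_request), and O(¬stow_gear) is already established, so O(waive_request).
Premise 4 is O(quarantine_host ⊃ ¬waive_request); contrapositively O(waive_request ⊃ ¬quarantine_host). Since O(waive_request) holds, K gives O(¬quarantine_host).
From O(¬quarantine_host) and premise 3, O(¬quarantine_host ⊃ ping_server), we obtain O(ping_server).
So O(ping_server) holds — ping_server is obligatory. None of the other listed options is made obligatory by any chain of premises.

ping_server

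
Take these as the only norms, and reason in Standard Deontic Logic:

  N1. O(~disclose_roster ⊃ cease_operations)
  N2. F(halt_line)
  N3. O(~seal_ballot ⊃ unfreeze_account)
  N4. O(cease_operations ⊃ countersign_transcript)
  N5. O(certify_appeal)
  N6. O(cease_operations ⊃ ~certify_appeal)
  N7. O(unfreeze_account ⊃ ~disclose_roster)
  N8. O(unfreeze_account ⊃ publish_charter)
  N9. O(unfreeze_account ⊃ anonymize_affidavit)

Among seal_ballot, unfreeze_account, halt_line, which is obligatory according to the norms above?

seal_ballot

Premise 5 states O(certify_appeal) outright.
The contrapositive of premise 6 (O(cease_operations ⊃ ~certify_appeal)) is O(certify_appeal ⊃ ~cease_operations), and O(certify_appeal) is already established, so O(~cease_operations).
The contrapositive of premise 1 (O(~disclose_roster ⊃ cease_operations)) is O(~cease_operations ⊃ disclose_roster), and O(~cease_operations) is already established, so O(disclose_roster).
Premise 7 is O(unfreeze_account ⊃ ~disclose_roster); contrapositively O(disclose_roster ⊃ ~unfreeze_account). Since O(disclose_roster) holds, K gives O(~unfreeze_account).
Premise 3 is O(~seal_ballot ⊃ unfreeze_account); contrapositively O(~unfreeze_account ⊃ seal_ballot). Since O(~unfreeze_account) holds, K gives O(seal_ballot).
So O(seal_ballot) holds — seal_ballot is obligatory. None of the other listed options is made obligatory by any chain of premises.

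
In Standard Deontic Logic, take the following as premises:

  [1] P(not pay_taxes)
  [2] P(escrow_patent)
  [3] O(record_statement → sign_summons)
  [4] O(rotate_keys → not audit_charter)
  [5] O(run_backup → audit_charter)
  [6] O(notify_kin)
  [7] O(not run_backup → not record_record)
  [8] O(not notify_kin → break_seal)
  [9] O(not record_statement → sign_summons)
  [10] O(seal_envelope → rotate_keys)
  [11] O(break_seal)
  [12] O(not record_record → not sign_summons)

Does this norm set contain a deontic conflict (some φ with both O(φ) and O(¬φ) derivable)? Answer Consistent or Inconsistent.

Consistent

Premise 8 is O(not notify_kin → break_seal); even if O(break_seal) held, inferring O(not notify_kin) would be affirming the consequent — invalid.
So O(not notify_kin) is not derivable, and the apparent clash with O(notify_kin) does not arise.
A world satisfying every obligation exists (e.g. audit_charter=true, break_seal=true, escrow_patent=false, notify_kin=true, pay_taxes=false, record_record=true, record_statement=false, rotate_keys=false, run_backup=true, seal_envelope=false, sign_summons=true); no atom is both obligatory and forbidden, so the set is consistent.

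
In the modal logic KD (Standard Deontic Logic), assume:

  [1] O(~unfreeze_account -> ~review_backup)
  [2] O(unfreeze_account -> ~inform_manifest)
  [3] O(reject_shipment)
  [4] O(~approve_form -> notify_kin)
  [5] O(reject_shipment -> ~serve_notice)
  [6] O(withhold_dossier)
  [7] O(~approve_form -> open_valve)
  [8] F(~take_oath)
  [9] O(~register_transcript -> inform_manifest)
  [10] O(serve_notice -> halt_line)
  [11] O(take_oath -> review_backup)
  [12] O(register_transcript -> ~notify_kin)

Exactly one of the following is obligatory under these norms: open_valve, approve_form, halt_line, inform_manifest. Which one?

Premise 8, F(~take_oath), is equivalent to O(take_oath).
Applying K to premise 11 (O(take_oath -> review_backup)) and O(take_oath) yields O(review_backup).
The contrapositive of premise 1 (O(~unfreeze_account -> ~review_backup)) is O(review_backup -> unfreeze_account), and O(review_backup) is already established, so O(unfreeze_account).
From O(unfreeze_account) and premise 2, O(unfreeze_account -> ~inform_manifest), we obtain O(~inform_manifest).
Premise 9, O(~register_transcript -> inform_manifest), contraposes to O(~inform_manifest -> register_transcript); with O(~inform_manifest) we get O(register_transcript).
Premise 12 is O(register_transcript -> ~notify_kin); since O(register_transcript), deontic closure gives O(~notify_kin).
Premise 4 is O(~approve_form -> notify_kin); contrapositively O(~notify_kin -> approve_form). Since O(~notify_kin) holds, K gives O(approve_form).
So O(approve_form) holds — approve_form is obligatory. None of the other listed options is made obligatory by any chain of premises.

approve_form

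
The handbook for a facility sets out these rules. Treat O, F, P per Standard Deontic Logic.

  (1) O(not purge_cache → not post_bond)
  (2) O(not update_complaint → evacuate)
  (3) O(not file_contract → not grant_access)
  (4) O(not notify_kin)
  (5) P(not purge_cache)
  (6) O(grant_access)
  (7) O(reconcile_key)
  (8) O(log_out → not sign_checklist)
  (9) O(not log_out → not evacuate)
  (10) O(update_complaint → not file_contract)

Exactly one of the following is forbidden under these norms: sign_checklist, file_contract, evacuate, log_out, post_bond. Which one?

Premise 6 states O(grant_access) outright.
The contrapositive of premise 3 (O(not file_contract → not grant_access)) is O(grant_access → file_contract), and O(grant_access) is already established, so O(file_contract).
Premise 10, O(update_complaint → not file_contract), contraposes to O(file_contract → not update_complaint); with O(file_contract) we get O(not update_complaint).
From O(not update_complaint) and premise 2, O(not update_complaint → evacuate), we obtain O(evacuate).
Premise 9, O(not log_out → not evacuate), contraposes to O(evacuate → log_out); with O(evacuate) we get O(log_out).
Applying K to premise 8 (O(log_out → not sign_checklist)) and O(log_out) yields O(not sign_checklist).
So O(not sign_checklist) holds, i.e. sign_checklist is forbidden. None of the other listed options is forbidden under the premises.

sign_checklist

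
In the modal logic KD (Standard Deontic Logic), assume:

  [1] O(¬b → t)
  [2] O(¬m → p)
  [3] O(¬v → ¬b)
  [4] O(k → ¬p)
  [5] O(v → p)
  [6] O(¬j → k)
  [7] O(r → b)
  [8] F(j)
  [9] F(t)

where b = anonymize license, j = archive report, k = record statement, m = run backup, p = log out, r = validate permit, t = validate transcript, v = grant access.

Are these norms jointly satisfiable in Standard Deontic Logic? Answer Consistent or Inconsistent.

Inconsistent

Premise 9, F(t), is equivalent to O(¬t).
The contrapositive of premise 1 (O(¬b → t)) is O(¬t → b), and O(¬t) is already established, so O(b).
Premise 3 is O(¬v → ¬b); contrapositively O(b → v). Since O(b) holds, K gives O(v).
With premise 5, O(v → p), the K-axiom yields O(p).
Premise 4, O(k → ¬p), contraposes to O(p → ¬k); with O(p) we get O(¬k).
The contrapositive of premise 6 (O(¬j → k)) is O(¬k → j), and O(¬k) is already established, so O(j).
However, F(j) at premise 8 amounts to O(¬j).
We now have both O(j) and O(¬j) — j is simultaneously obligatory and forbidden, violating the D-axiom.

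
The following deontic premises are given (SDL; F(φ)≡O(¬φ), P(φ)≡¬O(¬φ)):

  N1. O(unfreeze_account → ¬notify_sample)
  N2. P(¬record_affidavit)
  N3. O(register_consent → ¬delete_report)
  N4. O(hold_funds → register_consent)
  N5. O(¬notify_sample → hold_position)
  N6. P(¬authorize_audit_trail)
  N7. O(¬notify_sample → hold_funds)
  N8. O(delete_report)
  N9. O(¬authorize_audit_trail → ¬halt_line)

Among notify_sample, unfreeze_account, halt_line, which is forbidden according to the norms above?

unfreeze_account

From premise 8 we have O(delete_report).
Premise 3 is O(register_consent → ¬delete_report); contrapositively O(delete_report → ¬register_consent). Since O(delete_report) holds, K gives O(¬register_consent).
Premise 4 is O(hold_funds → register_consent); contrapositively O(¬register_consent → ¬hold_funds). Since O(¬register_consent) holds, K gives O(¬hold_funds).
Premise 7 is O(¬notify_sample → hold_funds); contrapositively O(¬hold_funds → notify_sample). Since O(¬hold_funds) holds, K gives O(notify_sample).
Premise 1, O(unfreeze_account → ¬notify_sample), contraposes to O(notify_sample → ¬unfreeze_account); with O(notify_sample) we get O(¬unfreeze_account).
So O(¬unfreeze_account) holds, i.e. unfreeze_account is forbidden. None of the other listed options is forbidden under the premises.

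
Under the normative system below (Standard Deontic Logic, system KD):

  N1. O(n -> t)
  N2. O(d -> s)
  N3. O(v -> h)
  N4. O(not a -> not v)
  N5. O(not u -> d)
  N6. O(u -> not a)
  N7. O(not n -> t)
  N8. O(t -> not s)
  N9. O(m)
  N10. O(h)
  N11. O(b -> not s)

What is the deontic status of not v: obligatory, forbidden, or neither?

Premises 1 and 7 cover both cases: O(n -> t) and O(not n -> t). Since n ∨ not n is a tautology, O(t) follows.
Applying K to premise 8 (O(t -> not s)) and O(t) yields O(not s).
Premise 2 is O(d -> s); contrapositively O(not s -> not d). Since O(not s) holds, K gives O(not d).
Premise 5, O(not u -> d), contraposes to O(not d -> u); with O(not d) we get O(u).
Premise 6 is O(u -> not a); since O(u), deontic closure gives O(not a).
Premise 4 is O(not a -> not v); since O(not a), deontic closure gives O(not v).
Premises 3, 9, 10, 11 do not contribute to this derivation.
Hence not v is obligatory.

Obligatory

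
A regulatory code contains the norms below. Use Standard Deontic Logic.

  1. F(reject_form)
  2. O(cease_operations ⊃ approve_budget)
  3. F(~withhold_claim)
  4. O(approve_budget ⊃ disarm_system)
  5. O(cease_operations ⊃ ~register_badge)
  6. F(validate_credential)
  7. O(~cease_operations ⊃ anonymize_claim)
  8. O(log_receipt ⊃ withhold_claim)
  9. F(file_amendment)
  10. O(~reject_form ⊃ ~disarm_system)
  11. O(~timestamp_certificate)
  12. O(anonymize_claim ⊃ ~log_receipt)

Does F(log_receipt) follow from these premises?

Yes

Premise 1, F(reject_form), is equivalent to O(~reject_form).
Premise 10 is O(~reject_form ⊃ ~disarm_system); since O(~reject_form), deontic closure gives O(~disarm_system).
Premise 4, O(approve_budget ⊃ disarm_system), contraposes to O(~disarm_system ⊃ ~approve_budget); with O(~disarm_system) we get O(~approve_budget).
The contrapositive of premise 2 (O(cease_operations ⊃ approve_budget)) is O(~approve_budget ⊃ ~cease_operations), and O(~approve_budget) is already established, so O(~cease_operations).
With premise 7, O(~cease_operations ⊃ anonymize_claim), the K-axiom yields O(anonymize_claim).
Applying K to premise 12 (O(anonymize_claim ⊃ ~log_receipt)) and O(anonymize_claim) yields O(~log_receipt).
Premises 3, 5, 6, 8, 9, 11 do not contribute to this derivation.
So O(~log_receipt) holds, i.e. F(log_receipt). The claim follows.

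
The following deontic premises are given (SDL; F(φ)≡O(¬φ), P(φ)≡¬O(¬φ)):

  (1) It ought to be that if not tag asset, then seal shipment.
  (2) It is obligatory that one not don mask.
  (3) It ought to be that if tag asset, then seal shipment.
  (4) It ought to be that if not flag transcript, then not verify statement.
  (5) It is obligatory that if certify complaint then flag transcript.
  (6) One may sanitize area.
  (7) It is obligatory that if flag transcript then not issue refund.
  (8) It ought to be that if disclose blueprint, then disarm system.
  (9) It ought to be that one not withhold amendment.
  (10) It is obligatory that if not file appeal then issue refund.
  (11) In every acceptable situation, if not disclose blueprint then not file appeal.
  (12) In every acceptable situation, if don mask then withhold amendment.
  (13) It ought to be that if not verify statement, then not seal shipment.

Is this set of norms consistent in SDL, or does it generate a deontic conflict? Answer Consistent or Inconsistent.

Premise 12 is O(don_mask → withhold_amendment), but O(don_mask) is not derivable from the premises, so it does not yield O(withhold_amendment).
So O(withhold_amendment) is not derivable, and the apparent clash with O(¬withhold_amendment) does not arise.
A world satisfying every obligation exists (e.g. certify_complaint=false, disarm_system=true, disclose_blueprint=true, don_mask=false, file_appeal=true, flag_transcript=true, issue_refund=false, sanitize_area=false, seal_shipment=true, tag_asset=false, verify_statement=true, withhold_amendment=false); no atom is both obligatory and forbidden, so the set is consistent.

Consistent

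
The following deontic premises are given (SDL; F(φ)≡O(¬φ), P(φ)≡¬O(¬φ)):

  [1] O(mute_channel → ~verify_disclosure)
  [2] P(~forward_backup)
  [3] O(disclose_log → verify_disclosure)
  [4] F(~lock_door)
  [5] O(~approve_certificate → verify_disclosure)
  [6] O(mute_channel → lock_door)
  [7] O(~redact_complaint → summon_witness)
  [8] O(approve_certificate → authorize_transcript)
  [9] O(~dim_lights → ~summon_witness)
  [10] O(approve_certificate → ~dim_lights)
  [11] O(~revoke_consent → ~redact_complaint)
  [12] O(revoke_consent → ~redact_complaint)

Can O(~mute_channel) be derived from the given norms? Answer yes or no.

Premises 11 and 12 cover both cases: O(~revoke_consent → ~redact_complaint) and O(revoke_consent → ~redact_complaint). Since ~revoke_consent ∨ revoke_consent is a tautology, O(~redact_complaint) follows.
Premise 7 is O(~redact_complaint → summon_witness); since O(~redact_complaint), deontic closure gives O(summon_witness).
Premise 9, O(~dim_lights → ~summon_witness), contraposes to O(summon_witness → dim_lights); with O(summon_witness) we get O(dim_lights).
Premise 10 is O(approve_certificate → ~dim_lights); contrapositively O(dim_lights → ~approve_certificate). Since O(dim_lights) holds, K gives O(~approve_certificate).
Premise 5 is O(~approve_certificate → verify_disclosure); since O(~approve_certificate), deontic closure gives O(verify_disclosure).
Premise 1, O(mute_channel → ~verify_disclosure), contraposes to O(verify_disclosure → ~mute_channel); with O(verify_disclosure) we get O(~mute_channel).
Premises 2, 3, 4, 6, 8 do not contribute to this derivation.
So O(~mute_channel) follows.

Yes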